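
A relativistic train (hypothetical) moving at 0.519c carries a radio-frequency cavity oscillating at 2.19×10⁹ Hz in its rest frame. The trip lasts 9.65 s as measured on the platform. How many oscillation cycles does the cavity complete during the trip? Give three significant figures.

N = 1.81×10¹⁰

γ = 1/√(1 − 0.519²) = 1/√0.7306 = 1.170
The oscillator's own cycle count is N = f × τ where τ is the proper time on the train. τ = Δt/γ = 9.65/1.170 = 8.249 s = 8.249×10⁰ s.
N = 2.19×10⁹ × 8.249×10⁰ = 1.806×10¹⁰.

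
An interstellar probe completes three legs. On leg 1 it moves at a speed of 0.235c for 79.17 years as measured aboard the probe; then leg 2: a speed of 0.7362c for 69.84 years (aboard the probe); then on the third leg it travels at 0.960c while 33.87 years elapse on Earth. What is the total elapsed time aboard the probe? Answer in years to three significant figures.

τ = 158 years

Leg 1: 79.17 years is already measured aboard the probe.
Leg 2: 69.84 years is already measured aboard the probe.
Leg 3: γ = 1/√(1 − 0.960²) = 25/7 ≈ 3.571; τ_3 = 33.87/3.571 = 9.484 years.
Total: 79.17 + 69.84 + 9.484 years.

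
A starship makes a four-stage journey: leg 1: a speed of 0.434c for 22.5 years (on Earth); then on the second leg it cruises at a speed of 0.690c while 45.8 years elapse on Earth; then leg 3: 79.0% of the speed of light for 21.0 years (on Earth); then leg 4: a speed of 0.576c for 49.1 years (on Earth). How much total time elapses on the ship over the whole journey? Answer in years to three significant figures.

Leg 1: γ = 1/√(1 − 0.434²) = 1/√0.8116 = 1.110; τ_1 = 22.5/1.110 = 20.27 years.
Leg 2: γ = 1/√(1 − 0.690²) = 1/√0.5239 = 1.382; τ_2 = 45.8/1.382 = 33.15 years.
Leg 3: β = 0.790; γ = 1/√(1 − 0.790²) = 1/√0.3759 = 1.631; τ_3 = 21.0/1.631 = 12.88 years.
Leg 4: γ = 1/√(1 − 0.576²) = 1/√0.6682 = 1.223; τ_4 = 49.1/1.223 = 40.14 years.
Total: 20.27 + 33.15 + 12.88 + 40.14 years.

τ = 106 years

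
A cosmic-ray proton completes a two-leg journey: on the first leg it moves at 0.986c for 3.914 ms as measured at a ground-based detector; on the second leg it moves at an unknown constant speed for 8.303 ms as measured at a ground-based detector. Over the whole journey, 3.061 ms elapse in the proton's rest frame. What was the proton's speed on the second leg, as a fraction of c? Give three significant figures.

β = 0.957

Leg 1: γ = 1/√(1 − 0.986²) = 1/√0.02780 = 5.997; τ_1 = 3.914/5.997 = 0.6526 ms.
Leg 2: speed unknown; τ_2 = 8.303/γ_2.
Total proper time: 0.6526 + τ_2 = 3.061, so τ_2 = 3.061 − 0.6526 = 2.408 ms.
γ_2 = 8.303/2.408 = 3.448; β = √(1 − 1/γ²) = √0.9159.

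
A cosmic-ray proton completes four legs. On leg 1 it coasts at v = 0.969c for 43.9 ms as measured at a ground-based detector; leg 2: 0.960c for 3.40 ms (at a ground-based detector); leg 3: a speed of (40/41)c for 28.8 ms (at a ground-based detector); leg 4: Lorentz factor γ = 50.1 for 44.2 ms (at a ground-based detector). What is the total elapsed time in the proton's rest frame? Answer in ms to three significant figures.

Leg 1: γ = 1/√(1 − 0.969²) = 1/√0.06104 = 4.048; τ_1 = 43.9/4.048 = 10.85 ms.
Leg 2: γ = 1/√(1 − 0.960²) = 25/7 ≈ 3.571; τ_2 = 3.40/3.571 = 0.9520 ms.
Leg 3: γ = 1/√(1 − (40/41)²) = 41/9 ≈ 4.556; τ_3 = 28.8/4.556 = 6.322 ms.
Leg 4: γ = 50.1; τ_4 = 44.2/50.10 = 0.8822 ms.
Total: 10.85 + 0.9520 + 6.322 + 0.8822 ms.

τ = 19.0 ms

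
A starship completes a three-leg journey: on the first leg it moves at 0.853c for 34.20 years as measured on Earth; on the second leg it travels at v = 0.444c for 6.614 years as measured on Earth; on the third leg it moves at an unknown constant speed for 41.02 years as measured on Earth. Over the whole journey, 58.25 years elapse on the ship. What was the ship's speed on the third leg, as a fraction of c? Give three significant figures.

β = 0.542

Leg 1: γ = 1/√(1 − 0.853²) = 1/√0.2724 = 1.916; τ_1 = 34.20/1.916 = 17.85 years.
Leg 2: γ = 1/√(1 − 0.444²) = 1/√0.8029 = 1.116; τ_2 = 6.614/1.116 = 5.926 years.
Leg 3: speed unknown; τ_3 = 41.02/γ_3.
Total proper time: 17.85 + 5.926 + τ_3 = 58.25, so τ_3 = 58.25 − 23.78 = 34.47 years.
γ_3 = 41.02/34.47 = 1.190; β = √(1 − 1/γ²) = √0.2937.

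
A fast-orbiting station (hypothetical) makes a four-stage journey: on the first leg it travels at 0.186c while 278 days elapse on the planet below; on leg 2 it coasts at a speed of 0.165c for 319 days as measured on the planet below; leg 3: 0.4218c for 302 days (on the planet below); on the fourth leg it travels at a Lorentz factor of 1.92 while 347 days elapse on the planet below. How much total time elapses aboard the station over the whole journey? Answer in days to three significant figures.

Leg 1: γ = 1/√(1 − 0.186²) = 1/√0.9654 = 1.018; τ_1 = 278/1.018 = 273.1 days.
Leg 2: γ = 1/√(1 − 0.165²) = 1/√0.9728 = 1.014; τ_2 = 319/1.014 = 314.6 days.
Leg 3: γ = 1/√(1 − 0.4218²) = 1/√0.8221 = 1.103; τ_3 = 302/1.103 = 273.8 days.
Leg 4: γ = 1.92; τ_4 = 347/1.920 = 180.7 days.
Total: 273.1 + 314.6 + 273.8 + 180.7 days.

τ = 1040 days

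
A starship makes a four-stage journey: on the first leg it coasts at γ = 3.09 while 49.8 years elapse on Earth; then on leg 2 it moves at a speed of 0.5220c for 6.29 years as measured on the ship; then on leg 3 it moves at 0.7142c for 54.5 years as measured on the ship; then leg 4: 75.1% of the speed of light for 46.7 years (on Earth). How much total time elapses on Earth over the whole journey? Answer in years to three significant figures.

Leg 1: 49.8 years is already measured on Earth.
Leg 2: γ = 1/√(1 − 0.5220²) = 1/√0.7275 = 1.172; Δt_2 = 1.172 × 6.29 = 7.374 years.
Leg 3: γ = 1/√(1 − 0.7142²) = 1/√0.4899 = 1.429; Δt_3 = 1.429 × 54.5 = 77.86 years.
Leg 4: 46.7 years is already measured on Earth.
Total: 49.80 + 7.374 + 77.86 + 46.70 years.

Δt = 182 years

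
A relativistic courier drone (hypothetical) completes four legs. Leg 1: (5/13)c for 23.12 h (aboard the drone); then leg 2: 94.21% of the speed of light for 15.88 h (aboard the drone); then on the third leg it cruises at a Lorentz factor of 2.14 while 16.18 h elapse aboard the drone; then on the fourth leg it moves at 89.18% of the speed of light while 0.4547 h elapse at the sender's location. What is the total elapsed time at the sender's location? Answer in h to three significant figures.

Δt = 107 h

Leg 1: γ = 1/√(1 − (5/13)²) = 13/12 ≈ 1.083; Δt_1 = 1.083 × 23.12 = 25.05 h.
Leg 2: β = 0.9421; γ = 1/√(1 − 0.9421²) = 1/√0.1124 = 2.982; Δt_2 = 2.982 × 15.88 = 47.36 h.
Leg 3: γ = 2.14; Δt_3 = 2.140 × 16.18 = 34.63 h.
Leg 4: 0.4547 h is already measured at the sender's location.
Total: 25.05 + 47.36 + 34.63 + 0.4547 h.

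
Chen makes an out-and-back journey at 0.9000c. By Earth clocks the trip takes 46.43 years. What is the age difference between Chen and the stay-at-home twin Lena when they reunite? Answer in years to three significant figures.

Δt − τ = 26.2 years

γ = 1/√(1 − 0.9000²) = 1/√0.1900 = 2.294
Chen's elapsed proper time: τ = 46.43/2.294 = 20.24 years.
Age gap = Δt − τ = 46.43 − 20.24 years.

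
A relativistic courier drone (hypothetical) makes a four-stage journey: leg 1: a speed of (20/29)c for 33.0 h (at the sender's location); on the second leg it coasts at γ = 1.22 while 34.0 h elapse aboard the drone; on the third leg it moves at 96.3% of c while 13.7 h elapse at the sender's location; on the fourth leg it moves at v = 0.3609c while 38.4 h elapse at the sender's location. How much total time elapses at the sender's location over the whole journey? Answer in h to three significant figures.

Δt = 127 h

Leg 1: 33.0 h is already measured at the sender's location.
Leg 2: γ = 1.22; Δt_2 = 1.220 × 34.0 = 41.48 h.
Leg 3: 13.7 h is already measured at the sender's location.
Leg 4: 38.4 h is already measured at the sender's location.
Total: 33.00 + 41.48 + 13.70 + 38.40 h.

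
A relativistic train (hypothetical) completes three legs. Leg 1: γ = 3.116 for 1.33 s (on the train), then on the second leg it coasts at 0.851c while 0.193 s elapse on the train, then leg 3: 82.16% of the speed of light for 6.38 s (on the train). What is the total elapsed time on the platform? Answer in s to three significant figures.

Δt = 15.7 s

Leg 1: γ = 3.116; Δt_1 = 3.116 × 1.33 = 4.144 s.
Leg 2: γ = 1/√(1 − 0.851²) = 1/√0.2758 = 1.904; Δt_2 = 1.904 × 0.193 = 0.3675 s.
Leg 3: β = 0.8216; γ = 1/√(1 − 0.8216²) = 1/√0.3250 = 1.754; Δt_3 = 1.754 × 6.38 = 11.19 s.
Total: 4.144 + 0.3675 + 11.19 s.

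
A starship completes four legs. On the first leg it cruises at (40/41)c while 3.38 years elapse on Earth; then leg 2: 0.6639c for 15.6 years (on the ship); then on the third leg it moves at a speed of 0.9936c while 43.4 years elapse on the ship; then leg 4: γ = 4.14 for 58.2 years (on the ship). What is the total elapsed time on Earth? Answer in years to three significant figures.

Δt = 649 years

Leg 1: 3.38 years is already measured on Earth.
Leg 2: γ = 1/√(1 − 0.6639²) = 1/√0.5592 = 1.337; Δt_2 = 1.337 × 15.6 = 20.86 years.
Leg 3: γ = 1/√(1 − 0.9936²) = 1/√0.01276 = 8.853; Δt_3 = 8.853 × 43.4 = 384.2 years.
Leg 4: γ = 4.14; Δt_4 = 4.140 × 58.2 = 240.9 years.
Total: 3.380 + 20.86 + 384.2 + 240.9 years.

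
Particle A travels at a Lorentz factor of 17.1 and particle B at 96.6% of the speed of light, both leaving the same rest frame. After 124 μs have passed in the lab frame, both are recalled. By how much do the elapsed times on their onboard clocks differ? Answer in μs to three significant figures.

|τ_A − τ_B| = 24.8 μs

A: γ = 17.1; τ_A = 124/17.10 = 7.251 μs.
B: β = 0.966; γ = 1/√(1 − 0.966²) = 1/√0.06684 = 3.868; τ_B = 124/3.868 = 32.06 μs.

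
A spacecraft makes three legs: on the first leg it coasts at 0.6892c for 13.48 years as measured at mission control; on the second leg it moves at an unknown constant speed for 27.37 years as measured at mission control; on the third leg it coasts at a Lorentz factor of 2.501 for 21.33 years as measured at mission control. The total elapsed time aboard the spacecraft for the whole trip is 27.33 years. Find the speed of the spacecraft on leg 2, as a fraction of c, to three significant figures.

β = 0.944

Leg 1: γ = 1/√(1 − 0.6892²) = 1/√0.5250 = 1.380; τ_1 = 13.48/1.380 = 9.767 years.
Leg 2: speed unknown; τ_2 = 27.37/γ_2.
Leg 3: γ = 2.501; τ_3 = 21.33/2.501 = 8.529 years.
Total proper time: 9.767 + τ_2 + 8.529 = 27.33, so τ_2 = 27.33 − 18.30 = 9.034 years.
γ_2 = 27.37/9.034 = 3.030; β = √(1 − 1/γ²) = √0.8910.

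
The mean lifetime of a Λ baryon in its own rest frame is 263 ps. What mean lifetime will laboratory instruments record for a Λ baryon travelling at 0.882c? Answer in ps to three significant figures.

γ = 1/√(1 − 0.882²) = 1/√0.2221 = 2.122
The rest-frame lifetime is the proper time; the lab measures the dilated interval Δt = γτ₀ = 2.122 × 263 ps.

Δt = 558 ps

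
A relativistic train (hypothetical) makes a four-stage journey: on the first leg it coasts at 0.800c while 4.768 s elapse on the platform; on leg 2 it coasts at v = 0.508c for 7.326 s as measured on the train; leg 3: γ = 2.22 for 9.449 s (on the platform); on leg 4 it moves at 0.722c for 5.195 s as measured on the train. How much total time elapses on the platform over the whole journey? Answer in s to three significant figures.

Leg 1: 4.768 s is already measured on the platform.
Leg 2: γ = 1/√(1 − 0.508²) = 1/√0.7419 = 1.161; Δt_2 = 1.161 × 7.326 = 8.505 s.
Leg 3: 9.449 s is already measured on the platform.
Leg 4: γ = 1/√(1 − 0.722²) = 1/√0.4787 = 1.445; Δt_4 = 1.445 × 5.195 = 7.508 s.
Total: 4.768 + 8.505 + 9.449 + 7.508 s.

Δt = 30.2 s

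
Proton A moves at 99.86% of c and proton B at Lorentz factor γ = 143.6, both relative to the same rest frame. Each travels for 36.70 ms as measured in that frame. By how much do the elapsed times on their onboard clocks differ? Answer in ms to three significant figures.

|τ_A − τ_B| = 1.69 ms

A: β = 0.9986; γ = 1/√(1 − 0.9986²) = 1/√0.002798 = 18.90; τ_A = 36.70/18.90 = 1.941 ms.
B: γ = 143.6; τ_B = 36.70/143.6 = 0.2556 ms.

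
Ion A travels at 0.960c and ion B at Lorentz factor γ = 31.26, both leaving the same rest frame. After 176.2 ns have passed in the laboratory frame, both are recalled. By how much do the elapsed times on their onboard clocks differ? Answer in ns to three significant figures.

A: γ = 1/√(1 − 0.960²) = 25/7 ≈ 3.571; τ_A = 176.2/3.571 = 49.34 ns.
B: γ = 31.26; τ_B = 176.2/31.26 = 5.637 ns.

|τ_A − τ_B| = 43.7 ns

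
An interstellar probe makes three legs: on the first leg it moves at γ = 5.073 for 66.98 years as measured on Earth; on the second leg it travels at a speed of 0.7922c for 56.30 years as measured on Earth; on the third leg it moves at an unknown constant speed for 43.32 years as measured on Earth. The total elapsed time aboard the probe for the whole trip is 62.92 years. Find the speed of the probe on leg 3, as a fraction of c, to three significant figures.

β = 0.935

Leg 1: γ = 5.073; τ_1 = 66.98/5.073 = 13.20 years.
Leg 2: γ = 1/√(1 − 0.7922²) = 1/√0.3724 = 1.639; τ_2 = 56.30/1.639 = 34.36 years.
Leg 3: speed unknown; τ_3 = 43.32/γ_3.
Total proper time: 13.20 + 34.36 + τ_3 = 62.92, so τ_3 = 62.92 − 47.56 = 15.36 years.
γ_3 = 43.32/15.36 = 2.820; β = √(1 − 1/γ²) = √0.8743.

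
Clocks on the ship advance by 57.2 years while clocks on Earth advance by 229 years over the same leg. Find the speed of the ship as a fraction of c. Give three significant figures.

The proper time is measured on the ship (both events occur at the ship's location); Δt is measured on Earth. γ = Δt/τ = 229/57.2 = 4.003.
β = √(1 − 1/γ²) = √(1 − 0.06239) = √0.9376

β = 0.968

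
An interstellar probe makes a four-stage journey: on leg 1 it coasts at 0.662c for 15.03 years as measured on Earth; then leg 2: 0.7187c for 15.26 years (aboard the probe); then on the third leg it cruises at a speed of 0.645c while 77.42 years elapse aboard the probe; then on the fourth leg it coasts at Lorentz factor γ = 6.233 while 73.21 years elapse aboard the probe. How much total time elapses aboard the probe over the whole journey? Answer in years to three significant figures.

τ = 177 years

Leg 1: γ = 1/√(1 − 0.662²) = 1/√0.5618 = 1.334; τ_1 = 15.03/1.334 = 11.27 years.
Leg 2: 15.26 years is already measured aboard the probe.
Leg 3: 77.42 years is already measured aboard the probe.
Leg 4: 73.21 years is already measured aboard the probe.
Total: 11.27 + 15.26 + 77.42 + 73.21 years.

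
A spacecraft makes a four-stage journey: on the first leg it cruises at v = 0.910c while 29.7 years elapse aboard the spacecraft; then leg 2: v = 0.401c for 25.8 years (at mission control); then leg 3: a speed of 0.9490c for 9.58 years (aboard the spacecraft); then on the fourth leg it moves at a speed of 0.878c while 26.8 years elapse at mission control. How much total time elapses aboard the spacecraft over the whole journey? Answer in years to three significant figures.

Leg 1: 29.7 years is already measured aboard the spacecraft.
Leg 2: γ = 1/√(1 − 0.401²) = 1/√0.8392 = 1.092; τ_2 = 25.8/1.092 = 23.63 years.
Leg 3: 9.58 years is already measured aboard the spacecraft.
Leg 4: γ = 1/√(1 − 0.878²) = 1/√0.2291 = 2.089; τ_4 = 26.8/2.089 = 12.83 years.
Total: 29.70 + 23.63 + 9.580 + 12.83 years.

τ = 75.7 years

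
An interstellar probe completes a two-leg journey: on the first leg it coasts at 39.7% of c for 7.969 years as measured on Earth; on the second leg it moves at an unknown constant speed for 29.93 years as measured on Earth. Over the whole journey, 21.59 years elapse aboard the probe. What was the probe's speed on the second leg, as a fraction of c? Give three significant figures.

β = 0.879

Leg 1: β = 0.397; γ = 1/√(1 − 0.397²) = 1/√0.8424 = 1.090; τ_1 = 7.969/1.090 = 7.314 years.
Leg 2: speed unknown; τ_2 = 29.93/γ_2.
Total proper time: 7.314 + τ_2 = 21.59, so τ_2 = 21.59 − 7.314 = 14.28 years.
γ_2 = 29.93/14.28 = 2.097; β = √(1 − 1/γ²) = √0.7725.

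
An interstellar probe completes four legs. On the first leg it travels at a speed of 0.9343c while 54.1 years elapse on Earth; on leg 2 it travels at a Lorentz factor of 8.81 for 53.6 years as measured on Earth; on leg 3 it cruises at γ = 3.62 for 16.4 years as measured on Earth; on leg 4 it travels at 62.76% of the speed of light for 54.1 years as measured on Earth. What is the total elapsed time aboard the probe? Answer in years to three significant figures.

τ = 72.0 years

Leg 1: γ = 1/√(1 − 0.9343²) = 1/√0.1271 = 2.805; τ_1 = 54.1/2.805 = 19.29 years.
Leg 2: γ = 8.81; τ_2 = 53.6/8.810 = 6.084 years.
Leg 3: γ = 3.62; τ_3 = 16.4/3.620 = 4.530 years.
Leg 4: β = 0.6276; γ = 1/√(1 − 0.6276²) = 1/√0.6061 = 1.284; τ_4 = 54.1/1.284 = 42.12 years.
Total: 19.29 + 6.084 + 4.530 + 42.12 years.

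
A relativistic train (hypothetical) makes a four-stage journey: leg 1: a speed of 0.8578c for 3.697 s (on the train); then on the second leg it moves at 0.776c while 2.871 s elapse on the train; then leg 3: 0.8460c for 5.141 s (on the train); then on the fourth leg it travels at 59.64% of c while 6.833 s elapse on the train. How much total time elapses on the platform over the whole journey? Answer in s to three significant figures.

Leg 1: γ = 1/√(1 − 0.8578²) = 1/√0.2642 = 1.946; Δt_1 = 1.946 × 3.697 = 7.193 s.
Leg 2: γ = 1/√(1 − 0.776²) = 1/√0.3978 = 1.585; Δt_2 = 1.585 × 2.871 = 4.552 s.
Leg 3: γ = 1/√(1 − 0.8460²) = 1/√0.2843 = 1.876; Δt_3 = 1.876 × 5.141 = 9.642 s.
Leg 4: β = 0.5964; γ = 1/√(1 − 0.5964²) = 1/√0.6443 = 1.246; Δt_4 = 1.246 × 6.833 = 8.513 s.
Total: 7.193 + 4.552 + 9.642 + 8.513 s.

Δt = 29.9 s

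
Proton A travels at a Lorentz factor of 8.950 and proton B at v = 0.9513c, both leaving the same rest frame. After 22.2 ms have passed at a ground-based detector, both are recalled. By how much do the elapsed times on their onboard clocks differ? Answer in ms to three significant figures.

|τ_A − τ_B| = 4.36 ms

A: γ = 8.950; τ_A = 22.2/8.950 = 2.480 ms.
B: γ = 1/√(1 − 0.9513²) = 1/√0.09503 = 3.244; τ_B = 22.2/3.244 = 6.844 ms.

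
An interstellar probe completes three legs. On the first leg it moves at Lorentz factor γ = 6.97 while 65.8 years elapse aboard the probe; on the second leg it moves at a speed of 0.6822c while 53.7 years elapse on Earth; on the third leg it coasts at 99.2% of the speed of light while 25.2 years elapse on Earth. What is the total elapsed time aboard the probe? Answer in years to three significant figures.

Leg 1: 65.8 years is already measured aboard the probe.
Leg 2: γ = 1/√(1 − 0.6822²) = 1/√0.5346 = 1.368; τ_2 = 53.7/1.368 = 39.26 years.
Leg 3: β = 0.992; γ = 1/√(1 − 0.992²) = 1/√0.01594 = 7.922; τ_3 = 25.2/7.922 = 3.181 years.
Total: 65.80 + 39.26 + 3.181 years.

τ = 108 years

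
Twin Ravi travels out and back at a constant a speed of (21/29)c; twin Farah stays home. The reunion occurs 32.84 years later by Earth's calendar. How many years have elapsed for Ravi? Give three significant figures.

τ = 22.6 years

γ = 1/√(1 − (21/29)²) = 29/20 = 1.450
Ravi's clock measures proper time along the trip: τ = Δt/γ = 32.84/1.450 years.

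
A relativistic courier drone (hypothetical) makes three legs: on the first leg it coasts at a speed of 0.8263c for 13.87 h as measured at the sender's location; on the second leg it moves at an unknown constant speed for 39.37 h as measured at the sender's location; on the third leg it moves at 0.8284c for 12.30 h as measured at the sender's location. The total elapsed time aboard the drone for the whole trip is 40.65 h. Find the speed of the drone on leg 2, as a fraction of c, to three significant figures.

β = 0.752

Leg 1: γ = 1/√(1 − 0.8263²) = 1/√0.3172 = 1.775; τ_1 = 13.87/1.775 = 7.812 h.
Leg 2: speed unknown; τ_2 = 39.37/γ_2.
Leg 3: γ = 1/√(1 − 0.8284²) = 1/√0.3138 = 1.785; τ_3 = 12.30/1.785 = 6.890 h.
Total proper time: 7.812 + τ_2 + 6.890 = 40.65, so τ_2 = 40.65 − 14.70 = 25.95 h.
γ_2 = 39.37/25.95 = 1.517; β = √(1 − 1/γ²) = √0.5656.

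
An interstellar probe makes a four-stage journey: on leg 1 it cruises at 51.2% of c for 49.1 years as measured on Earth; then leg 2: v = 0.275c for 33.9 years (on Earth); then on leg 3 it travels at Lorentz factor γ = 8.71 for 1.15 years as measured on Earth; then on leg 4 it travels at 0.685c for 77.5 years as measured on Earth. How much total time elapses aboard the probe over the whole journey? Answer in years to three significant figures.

Leg 1: β = 0.512; γ = 1/√(1 − 0.512²) = 1/√0.7379 = 1.164; τ_1 = 49.1/1.164 = 42.18 years.
Leg 2: γ = 1/√(1 − 0.275²) = 1/√0.9244 = 1.040; τ_2 = 33.9/1.040 = 32.59 years.
Leg 3: γ = 8.71; τ_3 = 1.15/8.710 = 0.1320 years.
Leg 4: γ = 1/√(1 − 0.685²) = 1/√0.5308 = 1.373; τ_4 = 77.5/1.373 = 56.46 years.
Total: 42.18 + 32.59 + 0.1320 + 56.46 years.

τ = 131 years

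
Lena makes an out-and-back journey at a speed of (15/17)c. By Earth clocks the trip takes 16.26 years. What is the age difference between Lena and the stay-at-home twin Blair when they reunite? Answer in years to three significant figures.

γ = 1/√(1 − (15/17)²) = 17/8 = 2.125
Lena's elapsed proper time: τ = 16.26/2.125 = 7.652 years.
Age gap = Δt − τ = 16.26 − 7.652 years.

Δt − τ = 8.61 years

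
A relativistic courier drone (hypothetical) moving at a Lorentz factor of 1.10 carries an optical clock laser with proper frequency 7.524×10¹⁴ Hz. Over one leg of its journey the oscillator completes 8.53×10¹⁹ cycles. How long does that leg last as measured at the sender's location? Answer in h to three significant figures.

Δt = 34.6 h

γ = 1.10
Proper time for N cycles: τ = N/f = 8.53×10¹⁹/(7.524×10¹⁴) = 1.134×10⁵ s = 31.49 h.
Lab-frame duration Δt = γτ = 1.100 × 31.49 = 34.64 h.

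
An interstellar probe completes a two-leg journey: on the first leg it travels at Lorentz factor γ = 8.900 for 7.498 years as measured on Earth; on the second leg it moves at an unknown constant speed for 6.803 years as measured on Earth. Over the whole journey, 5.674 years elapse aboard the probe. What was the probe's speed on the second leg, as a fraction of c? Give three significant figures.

Leg 1: γ = 8.900; τ_1 = 7.498/8.900 = 0.8425 years.
Leg 2: speed unknown; τ_2 = 6.803/γ_2.
Total proper time: 0.8425 + τ_2 = 5.674, so τ_2 = 5.674 − 0.8425 = 4.832 years.
γ_2 = 6.803/4.832 = 1.408; β = √(1 − 1/γ²) = √0.4956.

β = 0.704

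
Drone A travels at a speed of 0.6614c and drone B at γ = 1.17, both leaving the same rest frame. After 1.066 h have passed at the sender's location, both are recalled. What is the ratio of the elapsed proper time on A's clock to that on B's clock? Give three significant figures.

τ_A/τ_B = 0.878

A: γ = 1/√(1 − 0.6614²) = 1/√0.5626 = 1.333. B: γ = 1.17.
τ_A/τ_B = γ_B/γ_A = 1.170/1.333 = 0.8775, so τ_A/τ_B = 0.8775.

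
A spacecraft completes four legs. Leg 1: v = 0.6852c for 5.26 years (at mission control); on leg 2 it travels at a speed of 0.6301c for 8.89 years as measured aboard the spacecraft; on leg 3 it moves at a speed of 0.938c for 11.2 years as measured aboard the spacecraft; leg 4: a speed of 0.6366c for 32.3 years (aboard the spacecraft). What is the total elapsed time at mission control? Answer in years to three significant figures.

Leg 1: 5.26 years is already measured at mission control.
Leg 2: γ = 1/√(1 − 0.6301²) = 1/√0.6030 = 1.288; Δt_2 = 1.288 × 8.89 = 11.45 years.
Leg 3: γ = 1/√(1 − 0.938²) = 1/√0.1202 = 2.885; Δt_3 = 2.885 × 11.2 = 32.31 years.
Leg 4: γ = 1/√(1 − 0.6366²) = 1/√0.5947 = 1.297; Δt_4 = 1.297 × 32.3 = 41.88 years.
Total: 5.260 + 11.45 + 32.31 + 41.88 years.

Δt = 90.9 years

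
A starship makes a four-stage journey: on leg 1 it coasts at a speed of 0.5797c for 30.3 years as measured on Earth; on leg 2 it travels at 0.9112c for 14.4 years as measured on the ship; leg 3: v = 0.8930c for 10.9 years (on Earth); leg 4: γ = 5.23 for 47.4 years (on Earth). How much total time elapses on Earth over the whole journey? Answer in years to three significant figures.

Δt = 124 years

Leg 1: 30.3 years is already measured on Earth.
Leg 2: γ = 1/√(1 − 0.9112²) = 1/√0.1697 = 2.427; Δt_2 = 2.427 × 14.4 = 34.95 years.
Leg 3: 10.9 years is already measured on Earth.
Leg 4: 47.4 years is already measured on Earth.
Total: 30.30 + 34.95 + 10.90 + 47.40 years.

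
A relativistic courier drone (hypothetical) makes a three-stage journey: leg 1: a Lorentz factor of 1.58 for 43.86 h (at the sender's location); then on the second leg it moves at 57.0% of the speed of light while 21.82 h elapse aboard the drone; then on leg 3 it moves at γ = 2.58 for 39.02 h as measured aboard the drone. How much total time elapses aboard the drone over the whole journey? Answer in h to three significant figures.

Leg 1: γ = 1.58; τ_1 = 43.86/1.580 = 27.76 h.
Leg 2: 21.82 h is already measured aboard the drone.
Leg 3: 39.02 h is already measured aboard the drone.
Total: 27.76 + 21.82 + 39.02 h.

τ = 88.6 h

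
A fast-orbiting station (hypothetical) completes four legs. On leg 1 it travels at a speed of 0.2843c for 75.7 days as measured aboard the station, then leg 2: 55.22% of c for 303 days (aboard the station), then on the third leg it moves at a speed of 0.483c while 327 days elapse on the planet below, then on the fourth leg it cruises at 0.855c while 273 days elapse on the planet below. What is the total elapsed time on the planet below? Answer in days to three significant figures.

Leg 1: γ = 1/√(1 − 0.2843²) = 1/√0.9192 = 1.043; Δt_1 = 1.043 × 75.7 = 78.96 days.
Leg 2: β = 0.5522; γ = 1/√(1 − 0.5522²) = 1/√0.6951 = 1.199; Δt_2 = 1.199 × 303 = 363.4 days.
Leg 3: 327 days is already measured on the planet below.
Leg 4: 273 days is already measured on the planet below.
Total: 78.96 + 363.4 + 327.0 + 273.0 days.

Δt = 1040 days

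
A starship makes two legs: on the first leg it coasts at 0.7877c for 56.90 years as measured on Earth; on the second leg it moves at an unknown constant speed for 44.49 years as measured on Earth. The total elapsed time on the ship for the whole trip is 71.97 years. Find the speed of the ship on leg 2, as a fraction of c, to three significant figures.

β = 0.558

Leg 1: γ = 1/√(1 − 0.7877²) = 1/√0.3795 = 1.623; τ_1 = 56.90/1.623 = 35.05 years.
Leg 2: speed unknown; τ_2 = 44.49/γ_2.
Total proper time: 35.05 + τ_2 = 71.97, so τ_2 = 71.97 − 35.05 = 36.92 years.
γ_2 = 44.49/36.92 = 1.205; β = √(1 − 1/γ²) = √0.3115.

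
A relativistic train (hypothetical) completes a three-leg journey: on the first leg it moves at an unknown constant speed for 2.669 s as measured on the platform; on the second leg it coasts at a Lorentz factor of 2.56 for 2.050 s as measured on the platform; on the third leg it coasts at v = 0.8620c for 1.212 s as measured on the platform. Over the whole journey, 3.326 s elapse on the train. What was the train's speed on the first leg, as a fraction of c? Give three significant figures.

β = 0.698

Leg 1: speed unknown; τ_1 = 2.669/γ_1.
Leg 2: γ = 2.56; τ_2 = 2.050/2.560 = 0.8008 s.
Leg 3: γ = 1/√(1 − 0.8620²) = 1/√0.2570 = 1.973; τ_3 = 1.212/1.973 = 0.6144 s.
Total proper time: τ_1 + 0.8008 + 0.6144 = 3.326, so τ_1 = 3.326 − 1.415 = 1.911 s.
γ_1 = 2.669/1.911 = 1.397; β = √(1 − 1/γ²) = √0.4874.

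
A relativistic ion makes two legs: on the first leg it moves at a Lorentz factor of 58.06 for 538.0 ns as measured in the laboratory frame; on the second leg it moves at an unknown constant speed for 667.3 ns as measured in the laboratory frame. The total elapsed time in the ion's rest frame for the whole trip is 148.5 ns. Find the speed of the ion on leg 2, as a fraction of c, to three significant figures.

Leg 1: γ = 58.06; τ_1 = 538.0/58.06 = 9.266 ns.
Leg 2: speed unknown; τ_2 = 667.3/γ_2.
Total proper time: 9.266 + τ_2 = 148.5, so τ_2 = 148.5 − 9.266 = 139.2 ns.
γ_2 = 667.3/139.2 = 4.793; β = √(1 − 1/γ²) = √0.9565.

β = 0.978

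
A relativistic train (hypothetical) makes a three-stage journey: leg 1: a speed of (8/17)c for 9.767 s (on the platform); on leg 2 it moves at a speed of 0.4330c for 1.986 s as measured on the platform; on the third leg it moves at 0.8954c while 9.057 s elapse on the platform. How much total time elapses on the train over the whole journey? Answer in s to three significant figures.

Leg 1: γ = 1/√(1 − (8/17)²) = 17/15 ≈ 1.133; τ_1 = 9.767/1.133 = 8.618 s.
Leg 2: γ = 1/√(1 − 0.4330²) = 1/√0.8125 = 1.109; τ_2 = 1.986/1.109 = 1.790 s.
Leg 3: γ = 1/√(1 − 0.8954²) = 1/√0.1983 = 2.246; τ_3 = 9.057/2.246 = 4.033 s.
Total: 8.618 + 1.790 + 4.033 s.

τ = 14.4 s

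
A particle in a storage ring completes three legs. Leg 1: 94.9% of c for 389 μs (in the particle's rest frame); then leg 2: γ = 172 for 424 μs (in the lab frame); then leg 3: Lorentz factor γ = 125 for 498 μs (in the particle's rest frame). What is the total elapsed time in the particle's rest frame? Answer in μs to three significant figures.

Leg 1: 389 μs is already measured in the particle's rest frame.
Leg 2: γ = 172; τ_2 = 424/172.0 = 2.465 μs.
Leg 3: 498 μs is already measured in the particle's rest frame.
Total: 389.0 + 2.465 + 498.0 μs.

τ = 889 μs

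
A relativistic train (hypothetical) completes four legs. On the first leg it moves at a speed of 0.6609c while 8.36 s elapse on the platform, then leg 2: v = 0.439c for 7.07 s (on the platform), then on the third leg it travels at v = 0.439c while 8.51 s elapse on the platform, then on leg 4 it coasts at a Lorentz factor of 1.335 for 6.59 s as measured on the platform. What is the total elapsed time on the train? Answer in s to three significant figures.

τ = 25.2 s

Leg 1: γ = 1/√(1 − 0.6609²) = 1/√0.5632 = 1.332; τ_1 = 8.36/1.332 = 6.274 s.
Leg 2: γ = 1/√(1 − 0.439²) = 1/√0.8073 = 1.113; τ_2 = 7.07/1.113 = 6.352 s.
Leg 3: γ = 1/√(1 − 0.439²) = 1/√0.8073 = 1.113; τ_3 = 8.51/1.113 = 7.646 s.
Leg 4: γ = 1.335; τ_4 = 6.59/1.335 = 4.936 s.
Total: 6.274 + 6.352 + 7.646 + 4.936 s.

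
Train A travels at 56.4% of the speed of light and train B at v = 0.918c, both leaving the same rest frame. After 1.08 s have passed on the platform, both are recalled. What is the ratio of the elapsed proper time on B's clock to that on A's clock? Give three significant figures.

τ_B/τ_A = 0.480

A: β = 0.564; γ = 1/√(1 − 0.564²) = 1/√0.6819 = 1.211. B: γ = 1/√(1 − 0.918²) = 1/√0.1573 = 2.522.
τ_A/τ_B = γ_B/γ_A = 2.522/1.211 = 2.082, so τ_B/τ_A = 0.4803.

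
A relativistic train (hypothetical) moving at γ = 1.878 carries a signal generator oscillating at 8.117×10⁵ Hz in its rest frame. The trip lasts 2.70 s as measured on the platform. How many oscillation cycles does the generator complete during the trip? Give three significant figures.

N = 1.17×10⁶

γ = 1.878
The oscillator's own cycle count is N = f × τ where τ is the proper time on the train. τ = Δt/γ = 2.70/1.878 = 1.438 s = 1.438×10⁰ s.
N = 8.117×10⁵ × 1.438×10⁰ = 1.167×10⁶.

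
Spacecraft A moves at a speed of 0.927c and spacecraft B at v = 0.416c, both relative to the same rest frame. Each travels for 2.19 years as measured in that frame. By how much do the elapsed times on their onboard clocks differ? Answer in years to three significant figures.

A: γ = 1/√(1 − 0.927²) = 1/√0.1407 = 2.666; τ_A = 2.19/2.666 = 0.8214 years.
B: γ = 1/√(1 − 0.416²) = 1/√0.8269 = 1.100; τ_B = 2.19/1.100 = 1.992 years.

|τ_A − τ_B| = 1.17 years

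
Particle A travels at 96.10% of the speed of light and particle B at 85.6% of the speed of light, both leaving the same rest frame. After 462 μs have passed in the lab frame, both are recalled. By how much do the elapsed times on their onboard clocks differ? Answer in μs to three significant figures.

A: β = 0.9610; γ = 1/√(1 − 0.9610²) = 1/√0.07648 = 3.616; τ_A = 462/3.616 = 127.8 μs.
B: β = 0.856; γ = 1/√(1 − 0.856²) = 1/√0.2673 = 1.934; τ_B = 462/1.934 = 238.8 μs.

|τ_A − τ_B| = 111 μs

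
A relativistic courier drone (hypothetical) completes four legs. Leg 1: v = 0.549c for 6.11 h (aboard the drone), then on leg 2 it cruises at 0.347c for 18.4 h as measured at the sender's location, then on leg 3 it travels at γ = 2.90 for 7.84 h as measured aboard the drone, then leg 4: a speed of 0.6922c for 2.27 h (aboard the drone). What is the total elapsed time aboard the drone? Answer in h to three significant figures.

Leg 1: 6.11 h is already measured aboard the drone.
Leg 2: γ = 1/√(1 − 0.347²) = 1/√0.8796 = 1.066; τ_2 = 18.4/1.066 = 17.26 h.
Leg 3: 7.84 h is already measured aboard the drone.
Leg 4: 2.27 h is already measured aboard the drone.
Total: 6.110 + 17.26 + 7.840 + 2.270 h.

τ = 33.5 h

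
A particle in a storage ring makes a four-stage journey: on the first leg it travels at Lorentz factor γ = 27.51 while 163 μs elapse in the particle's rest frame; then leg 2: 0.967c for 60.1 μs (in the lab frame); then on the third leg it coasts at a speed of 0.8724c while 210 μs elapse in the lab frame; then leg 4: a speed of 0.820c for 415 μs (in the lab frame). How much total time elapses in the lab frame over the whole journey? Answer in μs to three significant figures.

Δt = 5170 μs

Leg 1: γ = 27.51; Δt_1 = 27.51 × 163 = 4484 μs.
Leg 2: 60.1 μs is already measured in the lab frame.
Leg 3: 210 μs is already measured in the lab frame.
Leg 4: 415 μs is already measured in the lab frame.
Total: 4484 + 60.10 + 210.0 + 415.0 μs.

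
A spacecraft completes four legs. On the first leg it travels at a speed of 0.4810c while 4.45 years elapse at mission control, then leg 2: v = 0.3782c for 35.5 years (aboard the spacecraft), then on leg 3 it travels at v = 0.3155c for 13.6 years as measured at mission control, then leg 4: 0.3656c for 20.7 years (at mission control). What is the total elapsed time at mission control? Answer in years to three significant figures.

Leg 1: 4.45 years is already measured at mission control.
Leg 2: γ = 1/√(1 − 0.3782²) = 1/√0.8570 = 1.080; Δt_2 = 1.080 × 35.5 = 38.35 years.
Leg 3: 13.6 years is already measured at mission control.
Leg 4: 20.7 years is already measured at mission control.
Total: 4.450 + 38.35 + 13.60 + 20.70 years.

Δt = 77.1 years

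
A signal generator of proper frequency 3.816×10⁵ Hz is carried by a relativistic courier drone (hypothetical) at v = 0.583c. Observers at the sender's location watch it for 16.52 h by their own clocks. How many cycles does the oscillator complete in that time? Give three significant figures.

γ = 1/√(1 − 0.583²) = 1/√0.6601 = 1.231
During 16.52 h of lab time, the oscillator's proper time advances by τ = Δt/γ = 16.52/1.231 = 13.42 h = 4.832×10⁴ s.
N = f × τ = 3.816×10⁵ × 4.832×10⁴ = 1.844×10¹⁰.

N = 1.84×10¹⁰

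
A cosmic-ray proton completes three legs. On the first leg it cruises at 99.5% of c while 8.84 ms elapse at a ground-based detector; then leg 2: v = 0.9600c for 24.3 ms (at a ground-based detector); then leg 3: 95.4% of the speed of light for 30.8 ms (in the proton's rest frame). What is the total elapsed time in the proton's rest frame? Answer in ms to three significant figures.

Leg 1: β = 0.995; γ = 1/√(1 − 0.995²) = 1/√0.009975 = 10.01; τ_1 = 8.84/10.01 = 0.8829 ms.
Leg 2: γ = 1/√(1 − 0.9600²) = 1/√0.07840 = 3.571; τ_2 = 24.3/3.571 = 6.804 ms.
Leg 3: 30.8 ms is already measured in the proton's rest frame.
Total: 0.8829 + 6.804 + 30.80 ms.

τ = 38.5 ms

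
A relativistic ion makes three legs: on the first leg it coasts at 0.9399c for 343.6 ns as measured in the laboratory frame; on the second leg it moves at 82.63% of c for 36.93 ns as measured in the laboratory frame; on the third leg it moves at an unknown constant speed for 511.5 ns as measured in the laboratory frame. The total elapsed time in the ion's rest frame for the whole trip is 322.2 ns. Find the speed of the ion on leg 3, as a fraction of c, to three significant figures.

Leg 1: γ = 1/√(1 − 0.9399²) = 1/√0.1166 = 2.929; τ_1 = 343.6/2.929 = 117.3 ns.
Leg 2: β = 0.8263; γ = 1/√(1 − 0.8263²) = 1/√0.3172 = 1.775; τ_2 = 36.93/1.775 = 20.80 ns.
Leg 3: speed unknown; τ_3 = 511.5/γ_3.
Total proper time: 117.3 + 20.80 + τ_3 = 322.2, so τ_3 = 322.2 − 138.1 = 184.1 ns.
γ_3 = 511.5/184.1 = 2.779; β = √(1 − 1/γ²) = √0.8705.

β = 0.933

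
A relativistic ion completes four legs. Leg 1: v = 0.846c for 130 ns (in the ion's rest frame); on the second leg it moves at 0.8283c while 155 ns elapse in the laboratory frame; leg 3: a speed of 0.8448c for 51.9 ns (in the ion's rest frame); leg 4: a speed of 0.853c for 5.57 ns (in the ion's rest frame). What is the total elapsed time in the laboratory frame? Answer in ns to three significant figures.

Leg 1: γ = 1/√(1 − 0.846²) = 1/√0.2843 = 1.876; Δt_1 = 1.876 × 130 = 243.8 ns.
Leg 2: 155 ns is already measured in the laboratory frame.
Leg 3: γ = 1/√(1 − 0.8448²) = 1/√0.2863 = 1.869; Δt_3 = 1.869 × 51.9 = 96.99 ns.
Leg 4: γ = 1/√(1 − 0.853²) = 1/√0.2724 = 1.916; Δt_4 = 1.916 × 5.57 = 10.67 ns.
Total: 243.8 + 155.0 + 96.99 + 10.67 ns.

Δt = 506 ns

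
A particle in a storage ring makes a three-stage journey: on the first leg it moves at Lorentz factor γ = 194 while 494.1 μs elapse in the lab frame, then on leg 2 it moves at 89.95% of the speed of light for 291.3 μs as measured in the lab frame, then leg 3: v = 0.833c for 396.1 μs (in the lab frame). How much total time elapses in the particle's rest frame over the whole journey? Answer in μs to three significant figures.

Leg 1: γ = 194; τ_1 = 494.1/194.0 = 2.547 μs.
Leg 2: β = 0.8995; γ = 1/√(1 − 0.8995²) = 1/√0.1909 = 2.289; τ_2 = 291.3/2.289 = 127.3 μs.
Leg 3: γ = 1/√(1 − 0.833²) = 1/√0.3061 = 1.807; τ_3 = 396.1/1.807 = 219.2 μs.
Total: 2.547 + 127.3 + 219.2 μs.

τ = 349 μs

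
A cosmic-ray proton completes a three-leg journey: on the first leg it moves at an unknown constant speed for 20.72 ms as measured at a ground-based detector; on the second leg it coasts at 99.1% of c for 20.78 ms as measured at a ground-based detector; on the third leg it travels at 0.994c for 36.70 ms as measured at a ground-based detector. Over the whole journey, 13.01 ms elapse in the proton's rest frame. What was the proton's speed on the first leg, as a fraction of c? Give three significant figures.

β = 0.954

Leg 1: speed unknown; τ_1 = 20.72/γ_1.
Leg 2: β = 0.991; γ = 1/√(1 − 0.991²) = 1/√0.01792 = 7.470; τ_2 = 20.78/7.470 = 2.782 ms.
Leg 3: γ = 1/√(1 − 0.994²) = 1/√0.01196 = 9.142; τ_3 = 36.70/9.142 = 4.014 ms.
Total proper time: τ_1 + 2.782 + 4.014 = 13.01, so τ_1 = 13.01 − 6.796 = 6.214 ms.
γ_1 = 20.72/6.214 = 3.334; β = √(1 − 1/γ²) = √0.9101.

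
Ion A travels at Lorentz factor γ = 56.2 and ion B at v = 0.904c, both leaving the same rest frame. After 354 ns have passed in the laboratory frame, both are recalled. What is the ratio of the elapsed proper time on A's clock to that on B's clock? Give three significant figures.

A: γ = 56.2. B: γ = 1/√(1 − 0.904²) = 1/√0.1828 = 2.339.
τ_A/τ_B = γ_B/γ_A = 2.339/56.20 = 0.04162, so τ_A/τ_B = 0.04162.

τ_A/τ_B = 0.0416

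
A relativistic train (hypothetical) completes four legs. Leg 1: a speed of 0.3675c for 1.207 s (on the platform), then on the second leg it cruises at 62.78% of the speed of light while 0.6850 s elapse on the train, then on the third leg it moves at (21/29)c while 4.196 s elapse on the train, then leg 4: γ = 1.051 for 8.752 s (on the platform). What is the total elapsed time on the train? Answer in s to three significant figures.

τ = 14.3 s

Leg 1: γ = 1/√(1 − 0.3675²) = 1/√0.8649 = 1.075; τ_1 = 1.207/1.075 = 1.123 s.
Leg 2: 0.6850 s is already measured on the train.
Leg 3: 4.196 s is already measured on the train.
Leg 4: γ = 1.051; τ_4 = 8.752/1.051 = 8.327 s.
Total: 1.123 + 0.6850 + 4.196 + 8.327 s.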